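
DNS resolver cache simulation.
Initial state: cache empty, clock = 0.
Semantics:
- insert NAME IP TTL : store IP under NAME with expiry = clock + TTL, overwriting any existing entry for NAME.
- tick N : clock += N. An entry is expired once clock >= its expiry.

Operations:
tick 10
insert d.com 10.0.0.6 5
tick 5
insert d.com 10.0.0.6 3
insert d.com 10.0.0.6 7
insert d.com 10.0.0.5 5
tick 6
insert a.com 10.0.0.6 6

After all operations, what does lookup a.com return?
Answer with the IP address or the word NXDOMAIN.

Op 1: tick 10 -> clock=10.
Op 2: insert d.com -> 10.0.0.6 (expiry=10+5=15). clock=10
Op 3: tick 5 -> clock=15. purged={d.com}
Op 4: insert d.com -> 10.0.0.6 (expiry=15+3=18). clock=15
Op 5: insert d.com -> 10.0.0.6 (expiry=15+7=22). clock=15
Op 6: insert d.com -> 10.0.0.5 (expiry=15+5=20). clock=15
Op 7: tick 6 -> clock=21. purged={d.com}
Op 8: insert a.com -> 10.0.0.6 (expiry=21+6=27). clock=21
lookup a.com: present, ip=10.0.0.6 expiry=27 > clock=21

Answer: 10.0.0.6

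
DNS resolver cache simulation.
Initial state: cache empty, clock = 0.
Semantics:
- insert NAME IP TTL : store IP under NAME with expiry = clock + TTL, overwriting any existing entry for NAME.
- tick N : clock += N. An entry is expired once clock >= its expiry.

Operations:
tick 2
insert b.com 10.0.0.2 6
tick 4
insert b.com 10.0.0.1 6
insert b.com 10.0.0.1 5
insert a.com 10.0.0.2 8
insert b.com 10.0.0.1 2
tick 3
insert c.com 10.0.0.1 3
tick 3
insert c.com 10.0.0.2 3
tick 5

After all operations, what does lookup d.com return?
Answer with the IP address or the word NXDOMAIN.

Answer: NXDOMAIN

Derivation:
Op 1: tick 2 -> clock=2.
Op 2: insert b.com -> 10.0.0.2 (expiry=2+6=8). clock=2
Op 3: tick 4 -> clock=6.
Op 4: insert b.com -> 10.0.0.1 (expiry=6+6=12). clock=6
Op 5: insert b.com -> 10.0.0.1 (expiry=6+5=11). clock=6
Op 6: insert a.com -> 10.0.0.2 (expiry=6+8=14). clock=6
Op 7: insert b.com -> 10.0.0.1 (expiry=6+2=8). clock=6
Op 8: tick 3 -> clock=9. purged={b.com}
Op 9: insert c.com -> 10.0.0.1 (expiry=9+3=12). clock=9
Op 10: tick 3 -> clock=12. purged={c.com}
Op 11: insert c.com -> 10.0.0.2 (expiry=12+3=15). clock=12
Op 12: tick 5 -> clock=17. purged={a.com,c.com}
lookup d.com: not in cache (expired or never inserted)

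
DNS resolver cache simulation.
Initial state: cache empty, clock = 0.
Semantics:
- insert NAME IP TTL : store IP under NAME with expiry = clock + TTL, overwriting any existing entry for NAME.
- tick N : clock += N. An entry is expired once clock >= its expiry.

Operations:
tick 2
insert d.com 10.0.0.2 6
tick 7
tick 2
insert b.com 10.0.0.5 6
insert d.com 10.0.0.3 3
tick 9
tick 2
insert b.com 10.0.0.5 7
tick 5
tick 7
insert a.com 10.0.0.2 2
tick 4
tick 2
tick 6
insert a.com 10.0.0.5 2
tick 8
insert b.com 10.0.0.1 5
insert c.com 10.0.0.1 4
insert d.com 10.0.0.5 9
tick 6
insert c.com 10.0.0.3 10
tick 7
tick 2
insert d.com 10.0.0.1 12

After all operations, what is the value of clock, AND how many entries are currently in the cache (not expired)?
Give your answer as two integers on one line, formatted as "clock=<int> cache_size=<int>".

Answer: clock=69 cache_size=2

Derivation:
Op 1: tick 2 -> clock=2.
Op 2: insert d.com -> 10.0.0.2 (expiry=2+6=8). clock=2
Op 3: tick 7 -> clock=9. purged={d.com}
Op 4: tick 2 -> clock=11.
Op 5: insert b.com -> 10.0.0.5 (expiry=11+6=17). clock=11
Op 6: insert d.com -> 10.0.0.3 (expiry=11+3=14). clock=11
Op 7: tick 9 -> clock=20. purged={b.com,d.com}
Op 8: tick 2 -> clock=22.
Op 9: insert b.com -> 10.0.0.5 (expiry=22+7=29). clock=22
Op 10: tick 5 -> clock=27.
Op 11: tick 7 -> clock=34. purged={b.com}
Op 12: insert a.com -> 10.0.0.2 (expiry=34+2=36). clock=34
Op 13: tick 4 -> clock=38. purged={a.com}
Op 14: tick 2 -> clock=40.
Op 15: tick 6 -> clock=46.
Op 16: insert a.com -> 10.0.0.5 (expiry=46+2=48). clock=46
Op 17: tick 8 -> clock=54. purged={a.com}
Op 18: insert b.com -> 10.0.0.1 (expiry=54+5=59). clock=54
Op 19: insert c.com -> 10.0.0.1 (expiry=54+4=58). clock=54
Op 20: insert d.com -> 10.0.0.5 (expiry=54+9=63). clock=54
Op 21: tick 6 -> clock=60. purged={b.com,c.com}
Op 22: insert c.com -> 10.0.0.3 (expiry=60+10=70). clock=60
Op 23: tick 7 -> clock=67. purged={d.com}
Op 24: tick 2 -> clock=69.
Op 25: insert d.com -> 10.0.0.1 (expiry=69+12=81). clock=69
Final clock = 69
Final cache (unexpired): {c.com,d.com} -> size=2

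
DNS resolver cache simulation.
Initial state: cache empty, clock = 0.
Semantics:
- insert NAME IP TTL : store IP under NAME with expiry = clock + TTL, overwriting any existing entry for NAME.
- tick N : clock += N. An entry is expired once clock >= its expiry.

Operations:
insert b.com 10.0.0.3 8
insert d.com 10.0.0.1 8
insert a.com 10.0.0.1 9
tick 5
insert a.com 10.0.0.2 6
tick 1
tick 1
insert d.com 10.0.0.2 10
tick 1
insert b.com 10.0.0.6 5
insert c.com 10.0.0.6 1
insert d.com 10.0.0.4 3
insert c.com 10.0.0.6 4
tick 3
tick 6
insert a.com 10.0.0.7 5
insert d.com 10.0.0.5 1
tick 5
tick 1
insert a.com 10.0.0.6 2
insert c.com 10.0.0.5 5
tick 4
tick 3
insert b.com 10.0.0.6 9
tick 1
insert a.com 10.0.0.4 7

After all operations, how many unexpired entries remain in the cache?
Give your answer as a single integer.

Op 1: insert b.com -> 10.0.0.3 (expiry=0+8=8). clock=0
Op 2: insert d.com -> 10.0.0.1 (expiry=0+8=8). clock=0
Op 3: insert a.com -> 10.0.0.1 (expiry=0+9=9). clock=0
Op 4: tick 5 -> clock=5.
Op 5: insert a.com -> 10.0.0.2 (expiry=5+6=11). clock=5
Op 6: tick 1 -> clock=6.
Op 7: tick 1 -> clock=7.
Op 8: insert d.com -> 10.0.0.2 (expiry=7+10=17). clock=7
Op 9: tick 1 -> clock=8. purged={b.com}
Op 10: insert b.com -> 10.0.0.6 (expiry=8+5=13). clock=8
Op 11: insert c.com -> 10.0.0.6 (expiry=8+1=9). clock=8
Op 12: insert d.com -> 10.0.0.4 (expiry=8+3=11). clock=8
Op 13: insert c.com -> 10.0.0.6 (expiry=8+4=12). clock=8
Op 14: tick 3 -> clock=11. purged={a.com,d.com}
Op 15: tick 6 -> clock=17. purged={b.com,c.com}
Op 16: insert a.com -> 10.0.0.7 (expiry=17+5=22). clock=17
Op 17: insert d.com -> 10.0.0.5 (expiry=17+1=18). clock=17
Op 18: tick 5 -> clock=22. purged={a.com,d.com}
Op 19: tick 1 -> clock=23.
Op 20: insert a.com -> 10.0.0.6 (expiry=23+2=25). clock=23
Op 21: insert c.com -> 10.0.0.5 (expiry=23+5=28). clock=23
Op 22: tick 4 -> clock=27. purged={a.com}
Op 23: tick 3 -> clock=30. purged={c.com}
Op 24: insert b.com -> 10.0.0.6 (expiry=30+9=39). clock=30
Op 25: tick 1 -> clock=31.
Op 26: insert a.com -> 10.0.0.4 (expiry=31+7=38). clock=31
Final cache (unexpired): {a.com,b.com} -> size=2

Answer: 2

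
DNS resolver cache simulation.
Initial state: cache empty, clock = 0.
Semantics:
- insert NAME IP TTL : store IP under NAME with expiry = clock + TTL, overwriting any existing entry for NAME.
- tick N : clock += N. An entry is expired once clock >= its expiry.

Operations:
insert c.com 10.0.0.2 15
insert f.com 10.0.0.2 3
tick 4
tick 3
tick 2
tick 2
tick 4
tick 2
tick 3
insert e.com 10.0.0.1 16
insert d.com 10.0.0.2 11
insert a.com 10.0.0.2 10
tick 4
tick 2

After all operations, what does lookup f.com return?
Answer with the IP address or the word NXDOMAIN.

Answer: NXDOMAIN

Derivation:
Op 1: insert c.com -> 10.0.0.2 (expiry=0+15=15). clock=0
Op 2: insert f.com -> 10.0.0.2 (expiry=0+3=3). clock=0
Op 3: tick 4 -> clock=4. purged={f.com}
Op 4: tick 3 -> clock=7.
Op 5: tick 2 -> clock=9.
Op 6: tick 2 -> clock=11.
Op 7: tick 4 -> clock=15. purged={c.com}
Op 8: tick 2 -> clock=17.
Op 9: tick 3 -> clock=20.
Op 10: insert e.com -> 10.0.0.1 (expiry=20+16=36). clock=20
Op 11: insert d.com -> 10.0.0.2 (expiry=20+11=31). clock=20
Op 12: insert a.com -> 10.0.0.2 (expiry=20+10=30). clock=20
Op 13: tick 4 -> clock=24.
Op 14: tick 2 -> clock=26.
lookup f.com: not in cache (expired or never inserted)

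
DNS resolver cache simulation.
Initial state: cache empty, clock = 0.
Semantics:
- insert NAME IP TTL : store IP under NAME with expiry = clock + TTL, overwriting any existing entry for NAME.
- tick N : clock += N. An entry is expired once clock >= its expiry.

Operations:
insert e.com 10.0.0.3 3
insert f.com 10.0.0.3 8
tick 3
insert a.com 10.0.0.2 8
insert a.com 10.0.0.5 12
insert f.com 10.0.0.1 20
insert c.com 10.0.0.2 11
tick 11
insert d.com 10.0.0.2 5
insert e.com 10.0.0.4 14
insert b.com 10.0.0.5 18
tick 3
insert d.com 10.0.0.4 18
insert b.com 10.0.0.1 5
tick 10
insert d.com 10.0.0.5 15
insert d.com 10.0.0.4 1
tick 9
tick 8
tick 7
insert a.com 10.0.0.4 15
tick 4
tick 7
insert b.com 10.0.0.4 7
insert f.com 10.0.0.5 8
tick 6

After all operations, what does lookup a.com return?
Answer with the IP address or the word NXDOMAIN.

Answer: NXDOMAIN

Derivation:
Op 1: insert e.com -> 10.0.0.3 (expiry=0+3=3). clock=0
Op 2: insert f.com -> 10.0.0.3 (expiry=0+8=8). clock=0
Op 3: tick 3 -> clock=3. purged={e.com}
Op 4: insert a.com -> 10.0.0.2 (expiry=3+8=11). clock=3
Op 5: insert a.com -> 10.0.0.5 (expiry=3+12=15). clock=3
Op 6: insert f.com -> 10.0.0.1 (expiry=3+20=23). clock=3
Op 7: insert c.com -> 10.0.0.2 (expiry=3+11=14). clock=3
Op 8: tick 11 -> clock=14. purged={c.com}
Op 9: insert d.com -> 10.0.0.2 (expiry=14+5=19). clock=14
Op 10: insert e.com -> 10.0.0.4 (expiry=14+14=28). clock=14
Op 11: insert b.com -> 10.0.0.5 (expiry=14+18=32). clock=14
Op 12: tick 3 -> clock=17. purged={a.com}
Op 13: insert d.com -> 10.0.0.4 (expiry=17+18=35). clock=17
Op 14: insert b.com -> 10.0.0.1 (expiry=17+5=22). clock=17
Op 15: tick 10 -> clock=27. purged={b.com,f.com}
Op 16: insert d.com -> 10.0.0.5 (expiry=27+15=42). clock=27
Op 17: insert d.com -> 10.0.0.4 (expiry=27+1=28). clock=27
Op 18: tick 9 -> clock=36. purged={d.com,e.com}
Op 19: tick 8 -> clock=44.
Op 20: tick 7 -> clock=51.
Op 21: insert a.com -> 10.0.0.4 (expiry=51+15=66). clock=51
Op 22: tick 4 -> clock=55.
Op 23: tick 7 -> clock=62.
Op 24: insert b.com -> 10.0.0.4 (expiry=62+7=69). clock=62
Op 25: insert f.com -> 10.0.0.5 (expiry=62+8=70). clock=62
Op 26: tick 6 -> clock=68. purged={a.com}
lookup a.com: not in cache (expired or never inserted)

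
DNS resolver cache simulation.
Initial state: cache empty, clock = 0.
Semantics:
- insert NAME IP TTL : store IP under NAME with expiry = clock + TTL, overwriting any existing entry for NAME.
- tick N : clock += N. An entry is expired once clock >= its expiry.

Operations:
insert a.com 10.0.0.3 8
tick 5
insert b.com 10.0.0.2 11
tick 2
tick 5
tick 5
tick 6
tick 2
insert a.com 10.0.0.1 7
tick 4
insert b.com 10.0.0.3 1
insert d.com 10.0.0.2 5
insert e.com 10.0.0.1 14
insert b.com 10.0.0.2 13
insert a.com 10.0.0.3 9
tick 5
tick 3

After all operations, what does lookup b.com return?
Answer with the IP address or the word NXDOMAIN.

Answer: 10.0.0.2

Derivation:
Op 1: insert a.com -> 10.0.0.3 (expiry=0+8=8). clock=0
Op 2: tick 5 -> clock=5.
Op 3: insert b.com -> 10.0.0.2 (expiry=5+11=16). clock=5
Op 4: tick 2 -> clock=7.
Op 5: tick 5 -> clock=12. purged={a.com}
Op 6: tick 5 -> clock=17. purged={b.com}
Op 7: tick 6 -> clock=23.
Op 8: tick 2 -> clock=25.
Op 9: insert a.com -> 10.0.0.1 (expiry=25+7=32). clock=25
Op 10: tick 4 -> clock=29.
Op 11: insert b.com -> 10.0.0.3 (expiry=29+1=30). clock=29
Op 12: insert d.com -> 10.0.0.2 (expiry=29+5=34). clock=29
Op 13: insert e.com -> 10.0.0.1 (expiry=29+14=43). clock=29
Op 14: insert b.com -> 10.0.0.2 (expiry=29+13=42). clock=29
Op 15: insert a.com -> 10.0.0.3 (expiry=29+9=38). clock=29
Op 16: tick 5 -> clock=34. purged={d.com}
Op 17: tick 3 -> clock=37.
lookup b.com: present, ip=10.0.0.2 expiry=42 > clock=37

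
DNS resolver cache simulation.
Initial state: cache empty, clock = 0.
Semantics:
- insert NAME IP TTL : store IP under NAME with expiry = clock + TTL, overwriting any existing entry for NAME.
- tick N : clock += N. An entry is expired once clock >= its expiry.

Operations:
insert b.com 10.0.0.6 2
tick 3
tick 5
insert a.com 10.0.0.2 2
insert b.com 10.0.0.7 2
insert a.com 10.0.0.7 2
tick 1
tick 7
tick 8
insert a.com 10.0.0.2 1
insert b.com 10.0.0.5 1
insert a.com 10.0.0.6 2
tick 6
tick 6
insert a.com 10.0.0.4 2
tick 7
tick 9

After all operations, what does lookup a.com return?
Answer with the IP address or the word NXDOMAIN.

Answer: NXDOMAIN

Derivation:
Op 1: insert b.com -> 10.0.0.6 (expiry=0+2=2). clock=0
Op 2: tick 3 -> clock=3. purged={b.com}
Op 3: tick 5 -> clock=8.
Op 4: insert a.com -> 10.0.0.2 (expiry=8+2=10). clock=8
Op 5: insert b.com -> 10.0.0.7 (expiry=8+2=10). clock=8
Op 6: insert a.com -> 10.0.0.7 (expiry=8+2=10). clock=8
Op 7: tick 1 -> clock=9.
Op 8: tick 7 -> clock=16. purged={a.com,b.com}
Op 9: tick 8 -> clock=24.
Op 10: insert a.com -> 10.0.0.2 (expiry=24+1=25). clock=24
Op 11: insert b.com -> 10.0.0.5 (expiry=24+1=25). clock=24
Op 12: insert a.com -> 10.0.0.6 (expiry=24+2=26). clock=24
Op 13: tick 6 -> clock=30. purged={a.com,b.com}
Op 14: tick 6 -> clock=36.
Op 15: insert a.com -> 10.0.0.4 (expiry=36+2=38). clock=36
Op 16: tick 7 -> clock=43. purged={a.com}
Op 17: tick 9 -> clock=52.
lookup a.com: not in cache (expired or never inserted)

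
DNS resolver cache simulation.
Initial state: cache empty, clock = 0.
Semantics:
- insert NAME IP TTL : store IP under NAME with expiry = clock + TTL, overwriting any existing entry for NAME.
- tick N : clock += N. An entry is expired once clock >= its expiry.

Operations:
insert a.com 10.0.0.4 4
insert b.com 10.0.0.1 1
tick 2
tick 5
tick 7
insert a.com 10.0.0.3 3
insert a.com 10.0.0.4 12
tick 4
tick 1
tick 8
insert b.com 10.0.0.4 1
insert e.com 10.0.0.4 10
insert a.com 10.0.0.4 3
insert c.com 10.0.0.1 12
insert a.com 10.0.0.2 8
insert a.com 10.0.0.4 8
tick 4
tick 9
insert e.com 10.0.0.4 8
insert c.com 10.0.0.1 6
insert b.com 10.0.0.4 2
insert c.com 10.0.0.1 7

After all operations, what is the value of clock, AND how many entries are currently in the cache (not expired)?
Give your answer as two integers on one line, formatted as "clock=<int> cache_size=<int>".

Answer: clock=40 cache_size=3

Derivation:
Op 1: insert a.com -> 10.0.0.4 (expiry=0+4=4). clock=0
Op 2: insert b.com -> 10.0.0.1 (expiry=0+1=1). clock=0
Op 3: tick 2 -> clock=2. purged={b.com}
Op 4: tick 5 -> clock=7. purged={a.com}
Op 5: tick 7 -> clock=14.
Op 6: insert a.com -> 10.0.0.3 (expiry=14+3=17). clock=14
Op 7: insert a.com -> 10.0.0.4 (expiry=14+12=26). clock=14
Op 8: tick 4 -> clock=18.
Op 9: tick 1 -> clock=19.
Op 10: tick 8 -> clock=27. purged={a.com}
Op 11: insert b.com -> 10.0.0.4 (expiry=27+1=28). clock=27
Op 12: insert e.com -> 10.0.0.4 (expiry=27+10=37). clock=27
Op 13: insert a.com -> 10.0.0.4 (expiry=27+3=30). clock=27
Op 14: insert c.com -> 10.0.0.1 (expiry=27+12=39). clock=27
Op 15: insert a.com -> 10.0.0.2 (expiry=27+8=35). clock=27
Op 16: insert a.com -> 10.0.0.4 (expiry=27+8=35). clock=27
Op 17: tick 4 -> clock=31. purged={b.com}
Op 18: tick 9 -> clock=40. purged={a.com,c.com,e.com}
Op 19: insert e.com -> 10.0.0.4 (expiry=40+8=48). clock=40
Op 20: insert c.com -> 10.0.0.1 (expiry=40+6=46). clock=40
Op 21: insert b.com -> 10.0.0.4 (expiry=40+2=42). clock=40
Op 22: insert c.com -> 10.0.0.1 (expiry=40+7=47). clock=40
Final clock = 40
Final cache (unexpired): {b.com,c.com,e.com} -> size=3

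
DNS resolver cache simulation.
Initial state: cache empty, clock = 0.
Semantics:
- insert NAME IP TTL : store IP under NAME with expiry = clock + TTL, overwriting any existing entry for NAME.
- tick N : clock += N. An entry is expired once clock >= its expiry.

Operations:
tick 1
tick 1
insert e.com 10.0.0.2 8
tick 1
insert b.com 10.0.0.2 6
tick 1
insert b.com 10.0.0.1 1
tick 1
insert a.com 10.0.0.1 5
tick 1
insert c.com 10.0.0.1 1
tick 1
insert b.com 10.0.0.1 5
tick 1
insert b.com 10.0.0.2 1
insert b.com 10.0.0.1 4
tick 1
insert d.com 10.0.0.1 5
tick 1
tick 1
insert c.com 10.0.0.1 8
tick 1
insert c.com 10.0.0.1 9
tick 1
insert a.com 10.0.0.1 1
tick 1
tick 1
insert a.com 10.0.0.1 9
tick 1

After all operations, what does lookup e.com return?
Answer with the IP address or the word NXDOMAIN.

Op 1: tick 1 -> clock=1.
Op 2: tick 1 -> clock=2.
Op 3: insert e.com -> 10.0.0.2 (expiry=2+8=10). clock=2
Op 4: tick 1 -> clock=3.
Op 5: insert b.com -> 10.0.0.2 (expiry=3+6=9). clock=3
Op 6: tick 1 -> clock=4.
Op 7: insert b.com -> 10.0.0.1 (expiry=4+1=5). clock=4
Op 8: tick 1 -> clock=5. purged={b.com}
Op 9: insert a.com -> 10.0.0.1 (expiry=5+5=10). clock=5
Op 10: tick 1 -> clock=6.
Op 11: insert c.com -> 10.0.0.1 (expiry=6+1=7). clock=6
Op 12: tick 1 -> clock=7. purged={c.com}
Op 13: insert b.com -> 10.0.0.1 (expiry=7+5=12). clock=7
Op 14: tick 1 -> clock=8.
Op 15: insert b.com -> 10.0.0.2 (expiry=8+1=9). clock=8
Op 16: insert b.com -> 10.0.0.1 (expiry=8+4=12). clock=8
Op 17: tick 1 -> clock=9.
Op 18: insert d.com -> 10.0.0.1 (expiry=9+5=14). clock=9
Op 19: tick 1 -> clock=10. purged={a.com,e.com}
Op 20: tick 1 -> clock=11.
Op 21: insert c.com -> 10.0.0.1 (expiry=11+8=19). clock=11
Op 22: tick 1 -> clock=12. purged={b.com}
Op 23: insert c.com -> 10.0.0.1 (expiry=12+9=21). clock=12
Op 24: tick 1 -> clock=13.
Op 25: insert a.com -> 10.0.0.1 (expiry=13+1=14). clock=13
Op 26: tick 1 -> clock=14. purged={a.com,d.com}
Op 27: tick 1 -> clock=15.
Op 28: insert a.com -> 10.0.0.1 (expiry=15+9=24). clock=15
Op 29: tick 1 -> clock=16.
lookup e.com: not in cache (expired or never inserted)

Answer: NXDOMAIN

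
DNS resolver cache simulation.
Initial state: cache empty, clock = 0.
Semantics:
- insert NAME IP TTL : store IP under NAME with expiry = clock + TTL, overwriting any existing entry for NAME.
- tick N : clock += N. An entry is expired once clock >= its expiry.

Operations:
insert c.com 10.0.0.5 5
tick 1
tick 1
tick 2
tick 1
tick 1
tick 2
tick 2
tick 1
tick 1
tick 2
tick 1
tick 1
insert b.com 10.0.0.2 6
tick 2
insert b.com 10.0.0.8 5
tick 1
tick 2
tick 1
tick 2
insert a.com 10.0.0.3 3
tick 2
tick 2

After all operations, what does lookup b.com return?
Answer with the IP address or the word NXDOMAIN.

Answer: NXDOMAIN

Derivation:
Op 1: insert c.com -> 10.0.0.5 (expiry=0+5=5). clock=0
Op 2: tick 1 -> clock=1.
Op 3: tick 1 -> clock=2.
Op 4: tick 2 -> clock=4.
Op 5: tick 1 -> clock=5. purged={c.com}
Op 6: tick 1 -> clock=6.
Op 7: tick 2 -> clock=8.
Op 8: tick 2 -> clock=10.
Op 9: tick 1 -> clock=11.
Op 10: tick 1 -> clock=12.
Op 11: tick 2 -> clock=14.
Op 12: tick 1 -> clock=15.
Op 13: tick 1 -> clock=16.
Op 14: insert b.com -> 10.0.0.2 (expiry=16+6=22). clock=16
Op 15: tick 2 -> clock=18.
Op 16: insert b.com -> 10.0.0.8 (expiry=18+5=23). clock=18
Op 17: tick 1 -> clock=19.
Op 18: tick 2 -> clock=21.
Op 19: tick 1 -> clock=22.
Op 20: tick 2 -> clock=24. purged={b.com}
Op 21: insert a.com -> 10.0.0.3 (expiry=24+3=27). clock=24
Op 22: tick 2 -> clock=26.
Op 23: tick 2 -> clock=28. purged={a.com}
lookup b.com: not in cache (expired or never inserted)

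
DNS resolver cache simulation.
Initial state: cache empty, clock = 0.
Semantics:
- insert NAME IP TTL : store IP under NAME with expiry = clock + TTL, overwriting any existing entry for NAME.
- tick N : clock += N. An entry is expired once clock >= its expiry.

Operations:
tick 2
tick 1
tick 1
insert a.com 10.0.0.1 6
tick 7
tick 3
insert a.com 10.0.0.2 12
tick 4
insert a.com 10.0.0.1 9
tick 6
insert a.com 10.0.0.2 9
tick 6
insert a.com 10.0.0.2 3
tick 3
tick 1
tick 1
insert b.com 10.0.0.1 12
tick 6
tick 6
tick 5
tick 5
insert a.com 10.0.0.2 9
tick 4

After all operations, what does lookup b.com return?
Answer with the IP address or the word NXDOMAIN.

Op 1: tick 2 -> clock=2.
Op 2: tick 1 -> clock=3.
Op 3: tick 1 -> clock=4.
Op 4: insert a.com -> 10.0.0.1 (expiry=4+6=10). clock=4
Op 5: tick 7 -> clock=11. purged={a.com}
Op 6: tick 3 -> clock=14.
Op 7: insert a.com -> 10.0.0.2 (expiry=14+12=26). clock=14
Op 8: tick 4 -> clock=18.
Op 9: insert a.com -> 10.0.0.1 (expiry=18+9=27). clock=18
Op 10: tick 6 -> clock=24.
Op 11: insert a.com -> 10.0.0.2 (expiry=24+9=33). clock=24
Op 12: tick 6 -> clock=30.
Op 13: insert a.com -> 10.0.0.2 (expiry=30+3=33). clock=30
Op 14: tick 3 -> clock=33. purged={a.com}
Op 15: tick 1 -> clock=34.
Op 16: tick 1 -> clock=35.
Op 17: insert b.com -> 10.0.0.1 (expiry=35+12=47). clock=35
Op 18: tick 6 -> clock=41.
Op 19: tick 6 -> clock=47. purged={b.com}
Op 20: tick 5 -> clock=52.
Op 21: tick 5 -> clock=57.
Op 22: insert a.com -> 10.0.0.2 (expiry=57+9=66). clock=57
Op 23: tick 4 -> clock=61.
lookup b.com: not in cache (expired or never inserted)

Answer: NXDOMAIN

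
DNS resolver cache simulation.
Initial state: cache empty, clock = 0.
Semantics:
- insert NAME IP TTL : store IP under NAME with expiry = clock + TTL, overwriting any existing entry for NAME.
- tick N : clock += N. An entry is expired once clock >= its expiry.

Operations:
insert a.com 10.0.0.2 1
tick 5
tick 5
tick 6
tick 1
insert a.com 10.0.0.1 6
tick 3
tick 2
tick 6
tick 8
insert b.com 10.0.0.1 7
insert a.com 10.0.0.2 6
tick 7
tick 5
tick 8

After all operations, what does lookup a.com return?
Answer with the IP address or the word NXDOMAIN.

Answer: NXDOMAIN

Derivation:
Op 1: insert a.com -> 10.0.0.2 (expiry=0+1=1). clock=0
Op 2: tick 5 -> clock=5. purged={a.com}
Op 3: tick 5 -> clock=10.
Op 4: tick 6 -> clock=16.
Op 5: tick 1 -> clock=17.
Op 6: insert a.com -> 10.0.0.1 (expiry=17+6=23). clock=17
Op 7: tick 3 -> clock=20.
Op 8: tick 2 -> clock=22.
Op 9: tick 6 -> clock=28. purged={a.com}
Op 10: tick 8 -> clock=36.
Op 11: insert b.com -> 10.0.0.1 (expiry=36+7=43). clock=36
Op 12: insert a.com -> 10.0.0.2 (expiry=36+6=42). clock=36
Op 13: tick 7 -> clock=43. purged={a.com,b.com}
Op 14: tick 5 -> clock=48.
Op 15: tick 8 -> clock=56.
lookup a.com: not in cache (expired or never inserted)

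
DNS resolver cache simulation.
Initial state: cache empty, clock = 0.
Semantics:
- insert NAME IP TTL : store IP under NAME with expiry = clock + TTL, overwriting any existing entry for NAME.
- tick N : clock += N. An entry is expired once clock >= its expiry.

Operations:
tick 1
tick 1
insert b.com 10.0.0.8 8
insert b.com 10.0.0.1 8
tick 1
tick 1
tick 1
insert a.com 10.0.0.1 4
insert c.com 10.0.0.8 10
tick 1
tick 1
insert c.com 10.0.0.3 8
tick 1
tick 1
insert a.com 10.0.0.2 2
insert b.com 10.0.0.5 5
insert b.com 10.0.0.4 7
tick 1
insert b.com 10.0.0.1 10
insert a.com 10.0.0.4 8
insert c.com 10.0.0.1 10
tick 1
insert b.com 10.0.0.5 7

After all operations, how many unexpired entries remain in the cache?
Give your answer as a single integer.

Answer: 3

Derivation:
Op 1: tick 1 -> clock=1.
Op 2: tick 1 -> clock=2.
Op 3: insert b.com -> 10.0.0.8 (expiry=2+8=10). clock=2
Op 4: insert b.com -> 10.0.0.1 (expiry=2+8=10). clock=2
Op 5: tick 1 -> clock=3.
Op 6: tick 1 -> clock=4.
Op 7: tick 1 -> clock=5.
Op 8: insert a.com -> 10.0.0.1 (expiry=5+4=9). clock=5
Op 9: insert c.com -> 10.0.0.8 (expiry=5+10=15). clock=5
Op 10: tick 1 -> clock=6.
Op 11: tick 1 -> clock=7.
Op 12: insert c.com -> 10.0.0.3 (expiry=7+8=15). clock=7
Op 13: tick 1 -> clock=8.
Op 14: tick 1 -> clock=9. purged={a.com}
Op 15: insert a.com -> 10.0.0.2 (expiry=9+2=11). clock=9
Op 16: insert b.com -> 10.0.0.5 (expiry=9+5=14). clock=9
Op 17: insert b.com -> 10.0.0.4 (expiry=9+7=16). clock=9
Op 18: tick 1 -> clock=10.
Op 19: insert b.com -> 10.0.0.1 (expiry=10+10=20). clock=10
Op 20: insert a.com -> 10.0.0.4 (expiry=10+8=18). clock=10
Op 21: insert c.com -> 10.0.0.1 (expiry=10+10=20). clock=10
Op 22: tick 1 -> clock=11.
Op 23: insert b.com -> 10.0.0.5 (expiry=11+7=18). clock=11
Final cache (unexpired): {a.com,b.com,c.com} -> size=3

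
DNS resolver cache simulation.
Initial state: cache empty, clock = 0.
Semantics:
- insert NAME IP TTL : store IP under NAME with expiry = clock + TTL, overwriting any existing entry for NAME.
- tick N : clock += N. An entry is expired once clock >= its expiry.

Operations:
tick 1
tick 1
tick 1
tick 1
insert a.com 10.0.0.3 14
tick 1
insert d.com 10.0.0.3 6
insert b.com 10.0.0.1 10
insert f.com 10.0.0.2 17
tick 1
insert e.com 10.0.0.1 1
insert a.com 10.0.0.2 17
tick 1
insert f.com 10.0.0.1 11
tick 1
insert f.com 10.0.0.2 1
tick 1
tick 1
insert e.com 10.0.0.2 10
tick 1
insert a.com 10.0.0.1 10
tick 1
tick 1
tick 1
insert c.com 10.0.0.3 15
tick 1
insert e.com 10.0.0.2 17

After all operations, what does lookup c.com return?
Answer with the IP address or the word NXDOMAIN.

Answer: 10.0.0.3

Derivation:
Op 1: tick 1 -> clock=1.
Op 2: tick 1 -> clock=2.
Op 3: tick 1 -> clock=3.
Op 4: tick 1 -> clock=4.
Op 5: insert a.com -> 10.0.0.3 (expiry=4+14=18). clock=4
Op 6: tick 1 -> clock=5.
Op 7: insert d.com -> 10.0.0.3 (expiry=5+6=11). clock=5
Op 8: insert b.com -> 10.0.0.1 (expiry=5+10=15). clock=5
Op 9: insert f.com -> 10.0.0.2 (expiry=5+17=22). clock=5
Op 10: tick 1 -> clock=6.
Op 11: insert e.com -> 10.0.0.1 (expiry=6+1=7). clock=6
Op 12: insert a.com -> 10.0.0.2 (expiry=6+17=23). clock=6
Op 13: tick 1 -> clock=7. purged={e.com}
Op 14: insert f.com -> 10.0.0.1 (expiry=7+11=18). clock=7
Op 15: tick 1 -> clock=8.
Op 16: insert f.com -> 10.0.0.2 (expiry=8+1=9). clock=8
Op 17: tick 1 -> clock=9. purged={f.com}
Op 18: tick 1 -> clock=10.
Op 19: insert e.com -> 10.0.0.2 (expiry=10+10=20). clock=10
Op 20: tick 1 -> clock=11. purged={d.com}
Op 21: insert a.com -> 10.0.0.1 (expiry=11+10=21). clock=11
Op 22: tick 1 -> clock=12.
Op 23: tick 1 -> clock=13.
Op 24: tick 1 -> clock=14.
Op 25: insert c.com -> 10.0.0.3 (expiry=14+15=29). clock=14
Op 26: tick 1 -> clock=15. purged={b.com}
Op 27: insert e.com -> 10.0.0.2 (expiry=15+17=32). clock=15
lookup c.com: present, ip=10.0.0.3 expiry=29 > clock=15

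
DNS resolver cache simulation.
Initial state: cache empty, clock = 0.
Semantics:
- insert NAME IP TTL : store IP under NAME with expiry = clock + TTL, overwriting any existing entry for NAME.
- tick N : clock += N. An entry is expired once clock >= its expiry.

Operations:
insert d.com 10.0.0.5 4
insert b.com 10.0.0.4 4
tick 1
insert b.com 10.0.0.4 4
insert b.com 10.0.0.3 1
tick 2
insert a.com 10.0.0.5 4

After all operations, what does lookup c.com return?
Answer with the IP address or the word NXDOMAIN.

Answer: NXDOMAIN

Derivation:
Op 1: insert d.com -> 10.0.0.5 (expiry=0+4=4). clock=0
Op 2: insert b.com -> 10.0.0.4 (expiry=0+4=4). clock=0
Op 3: tick 1 -> clock=1.
Op 4: insert b.com -> 10.0.0.4 (expiry=1+4=5). clock=1
Op 5: insert b.com -> 10.0.0.3 (expiry=1+1=2). clock=1
Op 6: tick 2 -> clock=3. purged={b.com}
Op 7: insert a.com -> 10.0.0.5 (expiry=3+4=7). clock=3
lookup c.com: not in cache (expired or never inserted)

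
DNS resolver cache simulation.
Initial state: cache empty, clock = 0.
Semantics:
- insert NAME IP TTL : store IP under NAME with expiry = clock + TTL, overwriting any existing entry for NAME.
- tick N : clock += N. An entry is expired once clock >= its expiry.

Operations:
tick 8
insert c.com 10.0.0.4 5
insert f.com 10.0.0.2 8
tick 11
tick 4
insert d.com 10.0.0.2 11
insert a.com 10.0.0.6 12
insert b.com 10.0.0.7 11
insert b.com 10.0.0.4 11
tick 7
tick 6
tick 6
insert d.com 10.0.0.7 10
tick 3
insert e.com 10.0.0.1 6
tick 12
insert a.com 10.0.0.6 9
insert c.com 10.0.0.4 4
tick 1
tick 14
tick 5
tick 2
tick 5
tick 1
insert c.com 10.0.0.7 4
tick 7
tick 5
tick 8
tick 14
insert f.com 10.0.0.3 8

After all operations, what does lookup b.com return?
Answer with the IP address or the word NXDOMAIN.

Answer: NXDOMAIN

Derivation:
Op 1: tick 8 -> clock=8.
Op 2: insert c.com -> 10.0.0.4 (expiry=8+5=13). clock=8
Op 3: insert f.com -> 10.0.0.2 (expiry=8+8=16). clock=8
Op 4: tick 11 -> clock=19. purged={c.com,f.com}
Op 5: tick 4 -> clock=23.
Op 6: insert d.com -> 10.0.0.2 (expiry=23+11=34). clock=23
Op 7: insert a.com -> 10.0.0.6 (expiry=23+12=35). clock=23
Op 8: insert b.com -> 10.0.0.7 (expiry=23+11=34). clock=23
Op 9: insert b.com -> 10.0.0.4 (expiry=23+11=34). clock=23
Op 10: tick 7 -> clock=30.
Op 11: tick 6 -> clock=36. purged={a.com,b.com,d.com}
Op 12: tick 6 -> clock=42.
Op 13: insert d.com -> 10.0.0.7 (expiry=42+10=52). clock=42
Op 14: tick 3 -> clock=45.
Op 15: insert e.com -> 10.0.0.1 (expiry=45+6=51). clock=45
Op 16: tick 12 -> clock=57. purged={d.com,e.com}
Op 17: insert a.com -> 10.0.0.6 (expiry=57+9=66). clock=57
Op 18: insert c.com -> 10.0.0.4 (expiry=57+4=61). clock=57
Op 19: tick 1 -> clock=58.
Op 20: tick 14 -> clock=72. purged={a.com,c.com}
Op 21: tick 5 -> clock=77.
Op 22: tick 2 -> clock=79.
Op 23: tick 5 -> clock=84.
Op 24: tick 1 -> clock=85.
Op 25: insert c.com -> 10.0.0.7 (expiry=85+4=89). clock=85
Op 26: tick 7 -> clock=92. purged={c.com}
Op 27: tick 5 -> clock=97.
Op 28: tick 8 -> clock=105.
Op 29: tick 14 -> clock=119.
Op 30: insert f.com -> 10.0.0.3 (expiry=119+8=127). clock=119
lookup b.com: not in cache (expired or never inserted)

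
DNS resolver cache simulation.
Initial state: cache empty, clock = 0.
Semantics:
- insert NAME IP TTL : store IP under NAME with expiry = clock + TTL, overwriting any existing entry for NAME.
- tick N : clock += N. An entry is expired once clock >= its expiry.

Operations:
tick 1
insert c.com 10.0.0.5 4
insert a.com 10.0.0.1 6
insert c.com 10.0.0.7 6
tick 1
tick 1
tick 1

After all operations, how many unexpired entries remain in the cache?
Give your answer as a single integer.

Answer: 2

Derivation:
Op 1: tick 1 -> clock=1.
Op 2: insert c.com -> 10.0.0.5 (expiry=1+4=5). clock=1
Op 3: insert a.com -> 10.0.0.1 (expiry=1+6=7). clock=1
Op 4: insert c.com -> 10.0.0.7 (expiry=1+6=7). clock=1
Op 5: tick 1 -> clock=2.
Op 6: tick 1 -> clock=3.
Op 7: tick 1 -> clock=4.
Final cache (unexpired): {a.com,c.com} -> size=2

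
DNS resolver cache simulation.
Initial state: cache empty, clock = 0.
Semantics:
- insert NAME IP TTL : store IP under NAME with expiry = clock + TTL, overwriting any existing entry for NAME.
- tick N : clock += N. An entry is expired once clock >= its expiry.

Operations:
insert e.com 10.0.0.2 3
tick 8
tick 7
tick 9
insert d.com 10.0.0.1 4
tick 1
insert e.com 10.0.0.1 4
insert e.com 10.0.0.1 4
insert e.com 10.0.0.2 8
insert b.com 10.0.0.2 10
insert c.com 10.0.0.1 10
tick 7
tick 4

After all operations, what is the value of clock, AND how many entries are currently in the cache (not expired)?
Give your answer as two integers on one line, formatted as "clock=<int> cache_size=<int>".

Answer: clock=36 cache_size=0

Derivation:
Op 1: insert e.com -> 10.0.0.2 (expiry=0+3=3). clock=0
Op 2: tick 8 -> clock=8. purged={e.com}
Op 3: tick 7 -> clock=15.
Op 4: tick 9 -> clock=24.
Op 5: insert d.com -> 10.0.0.1 (expiry=24+4=28). clock=24
Op 6: tick 1 -> clock=25.
Op 7: insert e.com -> 10.0.0.1 (expiry=25+4=29). clock=25
Op 8: insert e.com -> 10.0.0.1 (expiry=25+4=29). clock=25
Op 9: insert e.com -> 10.0.0.2 (expiry=25+8=33). clock=25
Op 10: insert b.com -> 10.0.0.2 (expiry=25+10=35). clock=25
Op 11: insert c.com -> 10.0.0.1 (expiry=25+10=35). clock=25
Op 12: tick 7 -> clock=32. purged={d.com}
Op 13: tick 4 -> clock=36. purged={b.com,c.com,e.com}
Final clock = 36
Final cache (unexpired): {} -> size=0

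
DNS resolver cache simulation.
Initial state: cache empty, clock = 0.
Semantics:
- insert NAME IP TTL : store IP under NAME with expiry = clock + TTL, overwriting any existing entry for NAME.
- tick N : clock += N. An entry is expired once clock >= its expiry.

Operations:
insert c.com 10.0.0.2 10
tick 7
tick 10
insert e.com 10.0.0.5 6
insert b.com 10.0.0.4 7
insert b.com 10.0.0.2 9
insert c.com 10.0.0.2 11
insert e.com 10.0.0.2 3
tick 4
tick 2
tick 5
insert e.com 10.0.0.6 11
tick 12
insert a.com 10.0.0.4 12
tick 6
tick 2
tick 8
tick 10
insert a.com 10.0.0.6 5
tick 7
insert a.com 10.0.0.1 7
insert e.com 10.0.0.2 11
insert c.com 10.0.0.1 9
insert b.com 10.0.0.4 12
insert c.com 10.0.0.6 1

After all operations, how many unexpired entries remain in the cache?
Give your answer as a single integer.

Answer: 4

Derivation:
Op 1: insert c.com -> 10.0.0.2 (expiry=0+10=10). clock=0
Op 2: tick 7 -> clock=7.
Op 3: tick 10 -> clock=17. purged={c.com}
Op 4: insert e.com -> 10.0.0.5 (expiry=17+6=23). clock=17
Op 5: insert b.com -> 10.0.0.4 (expiry=17+7=24). clock=17
Op 6: insert b.com -> 10.0.0.2 (expiry=17+9=26). clock=17
Op 7: insert c.com -> 10.0.0.2 (expiry=17+11=28). clock=17
Op 8: insert e.com -> 10.0.0.2 (expiry=17+3=20). clock=17
Op 9: tick 4 -> clock=21. purged={e.com}
Op 10: tick 2 -> clock=23.
Op 11: tick 5 -> clock=28. purged={b.com,c.com}
Op 12: insert e.com -> 10.0.0.6 (expiry=28+11=39). clock=28
Op 13: tick 12 -> clock=40. purged={e.com}
Op 14: insert a.com -> 10.0.0.4 (expiry=40+12=52). clock=40
Op 15: tick 6 -> clock=46.
Op 16: tick 2 -> clock=48.
Op 17: tick 8 -> clock=56. purged={a.com}
Op 18: tick 10 -> clock=66.
Op 19: insert a.com -> 10.0.0.6 (expiry=66+5=71). clock=66
Op 20: tick 7 -> clock=73. purged={a.com}
Op 21: insert a.com -> 10.0.0.1 (expiry=73+7=80). clock=73
Op 22: insert e.com -> 10.0.0.2 (expiry=73+11=84). clock=73
Op 23: insert c.com -> 10.0.0.1 (expiry=73+9=82). clock=73
Op 24: insert b.com -> 10.0.0.4 (expiry=73+12=85). clock=73
Op 25: insert c.com -> 10.0.0.6 (expiry=73+1=74). clock=73
Final cache (unexpired): {a.com,b.com,c.com,e.com} -> size=4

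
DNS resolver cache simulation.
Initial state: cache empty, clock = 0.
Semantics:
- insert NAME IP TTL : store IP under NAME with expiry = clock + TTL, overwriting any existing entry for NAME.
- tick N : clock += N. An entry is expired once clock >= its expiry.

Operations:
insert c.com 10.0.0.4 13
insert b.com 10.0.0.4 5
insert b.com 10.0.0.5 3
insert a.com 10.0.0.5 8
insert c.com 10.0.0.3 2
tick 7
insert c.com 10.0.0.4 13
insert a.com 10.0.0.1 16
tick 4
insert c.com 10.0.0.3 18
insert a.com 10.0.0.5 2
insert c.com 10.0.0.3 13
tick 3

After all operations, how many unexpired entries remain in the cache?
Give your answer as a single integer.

Answer: 1

Derivation:
Op 1: insert c.com -> 10.0.0.4 (expiry=0+13=13). clock=0
Op 2: insert b.com -> 10.0.0.4 (expiry=0+5=5). clock=0
Op 3: insert b.com -> 10.0.0.5 (expiry=0+3=3). clock=0
Op 4: insert a.com -> 10.0.0.5 (expiry=0+8=8). clock=0
Op 5: insert c.com -> 10.0.0.3 (expiry=0+2=2). clock=0
Op 6: tick 7 -> clock=7. purged={b.com,c.com}
Op 7: insert c.com -> 10.0.0.4 (expiry=7+13=20). clock=7
Op 8: insert a.com -> 10.0.0.1 (expiry=7+16=23). clock=7
Op 9: tick 4 -> clock=11.
Op 10: insert c.com -> 10.0.0.3 (expiry=11+18=29). clock=11
Op 11: insert a.com -> 10.0.0.5 (expiry=11+2=13). clock=11
Op 12: insert c.com -> 10.0.0.3 (expiry=11+13=24). clock=11
Op 13: tick 3 -> clock=14. purged={a.com}
Final cache (unexpired): {c.com} -> size=1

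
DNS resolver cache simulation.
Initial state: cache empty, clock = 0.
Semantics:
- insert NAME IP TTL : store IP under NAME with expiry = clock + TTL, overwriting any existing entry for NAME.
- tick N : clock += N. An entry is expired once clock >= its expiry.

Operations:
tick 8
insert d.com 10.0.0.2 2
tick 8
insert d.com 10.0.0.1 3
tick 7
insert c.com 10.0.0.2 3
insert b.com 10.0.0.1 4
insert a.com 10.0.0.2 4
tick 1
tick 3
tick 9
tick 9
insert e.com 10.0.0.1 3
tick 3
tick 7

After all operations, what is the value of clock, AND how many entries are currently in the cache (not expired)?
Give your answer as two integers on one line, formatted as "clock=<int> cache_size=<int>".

Op 1: tick 8 -> clock=8.
Op 2: insert d.com -> 10.0.0.2 (expiry=8+2=10). clock=8
Op 3: tick 8 -> clock=16. purged={d.com}
Op 4: insert d.com -> 10.0.0.1 (expiry=16+3=19). clock=16
Op 5: tick 7 -> clock=23. purged={d.com}
Op 6: insert c.com -> 10.0.0.2 (expiry=23+3=26). clock=23
Op 7: insert b.com -> 10.0.0.1 (expiry=23+4=27). clock=23
Op 8: insert a.com -> 10.0.0.2 (expiry=23+4=27). clock=23
Op 9: tick 1 -> clock=24.
Op 10: tick 3 -> clock=27. purged={a.com,b.com,c.com}
Op 11: tick 9 -> clock=36.
Op 12: tick 9 -> clock=45.
Op 13: insert e.com -> 10.0.0.1 (expiry=45+3=48). clock=45
Op 14: tick 3 -> clock=48. purged={e.com}
Op 15: tick 7 -> clock=55.
Final clock = 55
Final cache (unexpired): {} -> size=0

Answer: clock=55 cache_size=0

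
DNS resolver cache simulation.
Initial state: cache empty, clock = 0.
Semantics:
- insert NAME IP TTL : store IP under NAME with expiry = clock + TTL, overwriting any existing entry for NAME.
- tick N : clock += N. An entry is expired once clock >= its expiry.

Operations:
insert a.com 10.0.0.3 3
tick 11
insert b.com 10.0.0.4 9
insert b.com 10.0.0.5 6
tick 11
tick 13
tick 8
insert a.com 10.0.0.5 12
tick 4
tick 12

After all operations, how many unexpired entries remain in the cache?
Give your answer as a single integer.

Op 1: insert a.com -> 10.0.0.3 (expiry=0+3=3). clock=0
Op 2: tick 11 -> clock=11. purged={a.com}
Op 3: insert b.com -> 10.0.0.4 (expiry=11+9=20). clock=11
Op 4: insert b.com -> 10.0.0.5 (expiry=11+6=17). clock=11
Op 5: tick 11 -> clock=22. purged={b.com}
Op 6: tick 13 -> clock=35.
Op 7: tick 8 -> clock=43.
Op 8: insert a.com -> 10.0.0.5 (expiry=43+12=55). clock=43
Op 9: tick 4 -> clock=47.
Op 10: tick 12 -> clock=59. purged={a.com}
Final cache (unexpired): {} -> size=0

Answer: 0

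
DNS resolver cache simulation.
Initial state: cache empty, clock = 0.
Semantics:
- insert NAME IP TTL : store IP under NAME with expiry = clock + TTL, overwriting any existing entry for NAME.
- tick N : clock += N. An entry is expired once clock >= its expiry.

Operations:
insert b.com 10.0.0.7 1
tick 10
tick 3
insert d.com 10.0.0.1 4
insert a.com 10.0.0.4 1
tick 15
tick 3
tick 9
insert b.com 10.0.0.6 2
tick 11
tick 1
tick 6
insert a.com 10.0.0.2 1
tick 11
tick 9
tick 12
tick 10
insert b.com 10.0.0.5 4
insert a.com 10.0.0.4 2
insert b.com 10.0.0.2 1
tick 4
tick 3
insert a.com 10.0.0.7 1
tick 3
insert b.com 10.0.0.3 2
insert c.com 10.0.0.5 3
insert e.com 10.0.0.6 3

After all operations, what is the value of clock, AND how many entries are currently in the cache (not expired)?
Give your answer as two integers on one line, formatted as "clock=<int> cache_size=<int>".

Op 1: insert b.com -> 10.0.0.7 (expiry=0+1=1). clock=0
Op 2: tick 10 -> clock=10. purged={b.com}
Op 3: tick 3 -> clock=13.
Op 4: insert d.com -> 10.0.0.1 (expiry=13+4=17). clock=13
Op 5: insert a.com -> 10.0.0.4 (expiry=13+1=14). clock=13
Op 6: tick 15 -> clock=28. purged={a.com,d.com}
Op 7: tick 3 -> clock=31.
Op 8: tick 9 -> clock=40.
Op 9: insert b.com -> 10.0.0.6 (expiry=40+2=42). clock=40
Op 10: tick 11 -> clock=51. purged={b.com}
Op 11: tick 1 -> clock=52.
Op 12: tick 6 -> clock=58.
Op 13: insert a.com -> 10.0.0.2 (expiry=58+1=59). clock=58
Op 14: tick 11 -> clock=69. purged={a.com}
Op 15: tick 9 -> clock=78.
Op 16: tick 12 -> clock=90.
Op 17: tick 10 -> clock=100.
Op 18: insert b.com -> 10.0.0.5 (expiry=100+4=104). clock=100
Op 19: insert a.com -> 10.0.0.4 (expiry=100+2=102). clock=100
Op 20: insert b.com -> 10.0.0.2 (expiry=100+1=101). clock=100
Op 21: tick 4 -> clock=104. purged={a.com,b.com}
Op 22: tick 3 -> clock=107.
Op 23: insert a.com -> 10.0.0.7 (expiry=107+1=108). clock=107
Op 24: tick 3 -> clock=110. purged={a.com}
Op 25: insert b.com -> 10.0.0.3 (expiry=110+2=112). clock=110
Op 26: insert c.com -> 10.0.0.5 (expiry=110+3=113). clock=110
Op 27: insert e.com -> 10.0.0.6 (expiry=110+3=113). clock=110
Final clock = 110
Final cache (unexpired): {b.com,c.com,e.com} -> size=3

Answer: clock=110 cache_size=3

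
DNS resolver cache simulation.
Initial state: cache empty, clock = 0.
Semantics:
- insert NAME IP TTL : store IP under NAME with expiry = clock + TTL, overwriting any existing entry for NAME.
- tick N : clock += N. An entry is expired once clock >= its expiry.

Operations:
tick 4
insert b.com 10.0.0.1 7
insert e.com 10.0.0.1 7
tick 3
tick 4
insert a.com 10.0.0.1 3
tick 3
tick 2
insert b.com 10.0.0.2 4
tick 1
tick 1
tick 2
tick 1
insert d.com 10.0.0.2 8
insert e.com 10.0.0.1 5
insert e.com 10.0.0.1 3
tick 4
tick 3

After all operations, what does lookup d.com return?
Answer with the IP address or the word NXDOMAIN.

Answer: 10.0.0.2

Derivation:
Op 1: tick 4 -> clock=4.
Op 2: insert b.com -> 10.0.0.1 (expiry=4+7=11). clock=4
Op 3: insert e.com -> 10.0.0.1 (expiry=4+7=11). clock=4
Op 4: tick 3 -> clock=7.
Op 5: tick 4 -> clock=11. purged={b.com,e.com}
Op 6: insert a.com -> 10.0.0.1 (expiry=11+3=14). clock=11
Op 7: tick 3 -> clock=14. purged={a.com}
Op 8: tick 2 -> clock=16.
Op 9: insert b.com -> 10.0.0.2 (expiry=16+4=20). clock=16
Op 10: tick 1 -> clock=17.
Op 11: tick 1 -> clock=18.
Op 12: tick 2 -> clock=20. purged={b.com}
Op 13: tick 1 -> clock=21.
Op 14: insert d.com -> 10.0.0.2 (expiry=21+8=29). clock=21
Op 15: insert e.com -> 10.0.0.1 (expiry=21+5=26). clock=21
Op 16: insert e.com -> 10.0.0.1 (expiry=21+3=24). clock=21
Op 17: tick 4 -> clock=25. purged={e.com}
Op 18: tick 3 -> clock=28.
lookup d.com: present, ip=10.0.0.2 expiry=29 > clock=28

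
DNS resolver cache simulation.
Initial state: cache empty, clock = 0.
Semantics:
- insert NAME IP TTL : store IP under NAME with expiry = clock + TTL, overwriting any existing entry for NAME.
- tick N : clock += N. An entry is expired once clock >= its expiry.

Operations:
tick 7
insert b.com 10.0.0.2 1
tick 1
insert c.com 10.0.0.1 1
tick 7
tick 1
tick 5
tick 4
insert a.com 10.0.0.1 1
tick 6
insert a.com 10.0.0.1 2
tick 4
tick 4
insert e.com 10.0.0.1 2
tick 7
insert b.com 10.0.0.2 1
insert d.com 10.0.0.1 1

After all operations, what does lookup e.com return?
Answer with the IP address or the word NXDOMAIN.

Answer: NXDOMAIN

Derivation:
Op 1: tick 7 -> clock=7.
Op 2: insert b.com -> 10.0.0.2 (expiry=7+1=8). clock=7
Op 3: tick 1 -> clock=8. purged={b.com}
Op 4: insert c.com -> 10.0.0.1 (expiry=8+1=9). clock=8
Op 5: tick 7 -> clock=15. purged={c.com}
Op 6: tick 1 -> clock=16.
Op 7: tick 5 -> clock=21.
Op 8: tick 4 -> clock=25.
Op 9: insert a.com -> 10.0.0.1 (expiry=25+1=26). clock=25
Op 10: tick 6 -> clock=31. purged={a.com}
Op 11: insert a.com -> 10.0.0.1 (expiry=31+2=33). clock=31
Op 12: tick 4 -> clock=35. purged={a.com}
Op 13: tick 4 -> clock=39.
Op 14: insert e.com -> 10.0.0.1 (expiry=39+2=41). clock=39
Op 15: tick 7 -> clock=46. purged={e.com}
Op 16: insert b.com -> 10.0.0.2 (expiry=46+1=47). clock=46
Op 17: insert d.com -> 10.0.0.1 (expiry=46+1=47). clock=46
lookup e.com: not in cache (expired or never inserted)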